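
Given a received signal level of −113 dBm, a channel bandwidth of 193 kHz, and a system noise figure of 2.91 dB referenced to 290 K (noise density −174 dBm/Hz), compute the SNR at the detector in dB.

Noise floor: N = −174 + 10 log₁₀(B) + NF
10 log₁₀(1.93×10⁵) = 52.86 dB
N = −174 + 52.86 + 2.91 = −118.23 dBm
SNR = P_sig − N = −113 − (−118.23) = 5.23 dB → 5.2 dB

5.2 dB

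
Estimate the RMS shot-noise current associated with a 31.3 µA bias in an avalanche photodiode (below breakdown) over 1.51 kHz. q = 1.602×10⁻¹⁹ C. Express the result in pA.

123 pA

I_n = √(2qI·B)
2qI·B = 2 × 1.602×10⁻¹⁹ × 3.13×10⁻⁵ × 1.51×10³ = 1.51×10⁻²⁰ A²
I_n = √(1.51×10⁻²⁰) = 1.23×10⁻¹⁰ A = 123 pA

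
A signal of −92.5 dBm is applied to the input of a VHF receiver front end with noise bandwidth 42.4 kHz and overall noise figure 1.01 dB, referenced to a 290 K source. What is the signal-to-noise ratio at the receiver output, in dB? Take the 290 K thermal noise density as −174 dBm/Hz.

34.2 dB

Noise floor: N = −174 + 10 log₁₀(B) + NF
10 log₁₀(4.24×10⁴) = 46.27 dB
N = −174 + 46.27 + 1.01 = −126.72 dBm
SNR = P_sig − N = −92.5 − (−126.72) = 34.22 dB → 34.2 dB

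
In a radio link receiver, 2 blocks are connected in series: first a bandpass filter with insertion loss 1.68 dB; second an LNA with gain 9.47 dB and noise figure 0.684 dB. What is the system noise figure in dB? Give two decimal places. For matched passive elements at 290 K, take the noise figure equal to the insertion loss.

Convert to linear (a loss of L dB is a gain of −L dB): F_i = 10^(NF_i/10), G_i = 10^(G_i,dB/10)
  Stage 1: F_1 = 10^(1.68/10) = 1.472, G_1 = 10^(−1.68/10) = 0.6792
  Stage 2: F_2 = 10^(0.684/10) = 1.171, G_2 = 10^(9.47/10) = 8.851
Friis cascade:
  F = 1.472 + (1.171 − 1)/0.6792 = 1.723
NF = 10 log₁₀(1.723) = 2.36 dB

2.36 dB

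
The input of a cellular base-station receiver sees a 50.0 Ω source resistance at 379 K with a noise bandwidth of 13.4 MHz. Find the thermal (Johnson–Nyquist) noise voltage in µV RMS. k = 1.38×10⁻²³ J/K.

3.74 µV

V_n = √(4kTRB)
4kTRB = 4 × 1.38×10⁻²³ × 379 × 5.00×10¹ × 1.34×10⁷ = 1.40×10⁻¹¹ V²
V_n = √(1.40×10⁻¹¹) = 3.74×10⁻⁶ V = 3.74 µV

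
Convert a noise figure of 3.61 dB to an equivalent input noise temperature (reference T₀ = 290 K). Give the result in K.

F = 10^(3.61/10) = 2.29615
T_e = (F − 1)·T₀ = (2.29615 − 1) × 290 = 376 K

376 K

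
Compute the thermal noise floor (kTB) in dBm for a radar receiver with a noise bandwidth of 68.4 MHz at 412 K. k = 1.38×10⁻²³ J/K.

P_n = kTB = 1.38×10⁻²³ × 412 × 6.84×10⁷ = 3.89×10⁻¹³ W
In dBm: 10 log₁₀(3.89×10⁻¹³ / 10⁻³) = −94.1 dBm

−94.1 dBm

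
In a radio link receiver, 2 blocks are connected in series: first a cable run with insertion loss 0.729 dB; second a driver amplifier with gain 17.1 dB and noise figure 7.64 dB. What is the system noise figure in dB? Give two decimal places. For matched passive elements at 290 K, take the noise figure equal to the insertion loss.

8.37 dB

Convert to linear (a loss of L dB is a gain of −L dB): F_i = 10^(NF_i/10), G_i = 10^(G_i,dB/10)
  Stage 1: F_1 = 10^(0.729/10) = 1.183, G_1 = 10^(−0.729/10) = 0.8455
  Stage 2: F_2 = 10^(7.64/10) = 5.808, G_2 = 10^(17.1/10) = 51.29
Friis cascade:
  F = 1.183 + (5.808 − 1)/0.8455 = 6.869
NF = 10 log₁₀(6.869) = 8.37 dB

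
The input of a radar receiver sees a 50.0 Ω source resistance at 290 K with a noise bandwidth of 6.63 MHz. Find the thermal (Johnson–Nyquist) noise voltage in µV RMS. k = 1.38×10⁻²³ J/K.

2.30 µV

V_n = √(4kTRB)
4kTRB = 4 × 1.38×10⁻²³ × 290 × 5.00×10¹ × 6.63×10⁶ = 5.31×10⁻¹² V²
V_n = √(5.31×10⁻¹²) = 2.30×10⁻⁶ V = 2.30 µV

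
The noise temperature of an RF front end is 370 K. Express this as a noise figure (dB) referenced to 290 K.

F = 1 + T_e/T₀ = 1 + 370/290 = 2.27586
NF = 10 log₁₀(2.27586) = 3.57 dB

3.57 dB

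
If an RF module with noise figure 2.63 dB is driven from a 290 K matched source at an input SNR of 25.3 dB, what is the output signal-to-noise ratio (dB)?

By definition F = SNR_in/SNR_out, so in dB: SNR_out = SNR_in − NF
SNR_out = 25.3 − 2.63 = 22.67 dB

22.67 dB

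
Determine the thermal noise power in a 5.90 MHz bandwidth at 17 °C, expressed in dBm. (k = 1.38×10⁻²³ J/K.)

−106.3 dBm

T = 17 °C + 273.15 = 290.15 K
P_n = kTB = 1.38×10⁻²³ × 290.15 × 5.90×10⁶ = 2.36×10⁻¹⁴ W
In dBm: 10 log₁₀(2.36×10⁻¹⁴ / 10⁻³) = −106.3 dBm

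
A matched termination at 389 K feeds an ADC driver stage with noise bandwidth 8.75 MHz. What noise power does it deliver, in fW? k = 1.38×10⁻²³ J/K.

47.0 fW

P_n = kTB = 1.38×10⁻²³ × 389 × 8.75×10⁶ = 4.70×10⁻¹⁴ W = 47.0 fW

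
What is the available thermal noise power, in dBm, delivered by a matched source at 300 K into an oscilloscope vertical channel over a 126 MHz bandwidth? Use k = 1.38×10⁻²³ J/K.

−92.8 dBm

P_n = kTB = 1.38×10⁻²³ × 300 × 1.26×10⁸ = 5.22×10⁻¹³ W
In dBm: 10 log₁₀(5.22×10⁻¹³ / 10⁻³) = −92.8 dBm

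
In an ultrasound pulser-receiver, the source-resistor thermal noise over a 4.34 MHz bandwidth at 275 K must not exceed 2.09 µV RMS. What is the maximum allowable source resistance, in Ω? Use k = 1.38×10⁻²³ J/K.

Johnson–Nyquist: V_n = √(4kTRB) ⇒ R = V_n² / (4kTB)
4kTB = 4 × 1.38×10⁻²³ × 275 × 4.34×10⁶ = 6.59×10⁻¹⁴
R = (2.09×10⁻⁶)² / 6.59×10⁻¹⁴ = 6.63×10¹ Ω = 66.3 Ω

66.3 Ω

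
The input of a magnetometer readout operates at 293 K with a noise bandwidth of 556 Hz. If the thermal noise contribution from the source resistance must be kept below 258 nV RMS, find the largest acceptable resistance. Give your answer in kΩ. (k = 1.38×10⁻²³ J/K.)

7.40 kΩ

Johnson–Nyquist: V_n = √(4kTRB) ⇒ R = V_n² / (4kTB)
4kTB = 4 × 1.38×10⁻²³ × 293 × 5.56×10² = 8.99×10⁻¹⁸
R = (2.58×10⁻⁷)² / 8.99×10⁻¹⁸ = 7.40×10³ Ω = 7.40 kΩ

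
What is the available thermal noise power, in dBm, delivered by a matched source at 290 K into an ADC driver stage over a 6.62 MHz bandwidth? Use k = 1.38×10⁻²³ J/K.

−105.8 dBm

P_n = kTB = 1.38×10⁻²³ × 290 × 6.62×10⁶ = 2.65×10⁻¹⁴ W
In dBm: 10 log₁₀(2.65×10⁻¹⁴ / 10⁻³) = −105.8 dBm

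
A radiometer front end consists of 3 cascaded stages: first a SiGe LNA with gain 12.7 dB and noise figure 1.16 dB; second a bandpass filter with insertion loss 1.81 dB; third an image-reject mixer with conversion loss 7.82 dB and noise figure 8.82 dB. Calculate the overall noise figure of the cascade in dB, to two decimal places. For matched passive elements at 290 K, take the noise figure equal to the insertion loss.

2.73 dB

Convert to linear (a loss of L dB is a gain of −L dB): F_i = 10^(NF_i/10), G_i = 10^(G_i,dB/10)
  Stage 1: F_1 = 10^(1.16/10) = 1.306, G_1 = 10^(12.7/10) = 18.62
  Stage 2: F_2 = 10^(1.81/10) = 1.517, G_2 = 10^(−1.81/10) = 0.6592
  Stage 3: F_3 = 10^(8.82/10) = 7.621, G_3 = 10^(−7.82/10) = 0.1652
Friis cascade:
  F = 1.306 + (1.517 − 1)/18.62 + (7.621 − 1)/12.27 = 1.873
NF = 10 log₁₀(1.873) = 2.73 dB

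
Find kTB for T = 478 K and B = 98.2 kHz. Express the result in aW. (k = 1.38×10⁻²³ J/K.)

648 aW

P_n = kTB = 1.38×10⁻²³ × 478 × 9.82×10⁴ = 6.48×10⁻¹⁶ W = 648 aW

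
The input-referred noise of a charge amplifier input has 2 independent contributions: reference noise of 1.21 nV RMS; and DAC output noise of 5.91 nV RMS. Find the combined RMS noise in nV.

6.03 nV

Uncorrelated sources add in power (mean-square): V_tot = √(ΣV_i²)
V_tot = √[(1.21×10⁻⁹)² + (5.91×10⁻⁹)²] = 6.03×10⁻⁹ V = 6.03 nV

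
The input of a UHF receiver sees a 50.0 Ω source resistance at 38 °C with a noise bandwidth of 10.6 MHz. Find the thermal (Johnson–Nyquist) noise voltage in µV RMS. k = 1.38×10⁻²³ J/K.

T = 38 °C + 273.15 = 311.15 K
V_n = √(4kTRB)
4kTRB = 4 × 1.38×10⁻²³ × 311.15 × 5.00×10¹ × 1.06×10⁷ = 9.10×10⁻¹² V²
V_n = √(9.10×10⁻¹²) = 3.02×10⁻⁶ V = 3.02 µV

3.02 µV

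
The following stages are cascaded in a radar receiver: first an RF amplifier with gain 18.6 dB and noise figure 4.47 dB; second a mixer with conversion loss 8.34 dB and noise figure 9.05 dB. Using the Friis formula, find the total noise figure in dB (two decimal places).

4.62 dB

Convert to linear (a loss of L dB is a gain of −L dB): F_i = 10^(NF_i/10), G_i = 10^(G_i,dB/10)
  Stage 1: F_1 = 10^(4.47/10) = 2.799, G_1 = 10^(18.6/10) = 72.44
  Stage 2: F_2 = 10^(9.05/10) = 8.035, G_2 = 10^(−8.34/10) = 0.1466
Friis cascade:
  F = 2.799 + (8.035 − 1)/72.44 = 2.896
NF = 10 log₁₀(2.896) = 4.62 dB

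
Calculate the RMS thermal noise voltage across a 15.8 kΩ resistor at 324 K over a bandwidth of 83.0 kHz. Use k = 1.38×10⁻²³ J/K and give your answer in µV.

4.84 µV

V_n = √(4kTRB)
4kTRB = 4 × 1.38×10⁻²³ × 324 × 1.58×10⁴ × 8.30×10⁴ = 2.35×10⁻¹¹ V²
V_n = √(2.35×10⁻¹¹) = 4.84×10⁻⁶ V = 4.84 µV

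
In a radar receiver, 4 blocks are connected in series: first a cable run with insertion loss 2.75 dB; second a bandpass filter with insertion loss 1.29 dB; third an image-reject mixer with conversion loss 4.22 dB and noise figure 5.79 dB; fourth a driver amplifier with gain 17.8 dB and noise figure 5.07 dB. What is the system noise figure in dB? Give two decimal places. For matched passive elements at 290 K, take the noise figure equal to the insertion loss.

13.88 dB

Convert to linear (a loss of L dB is a gain of −L dB): F_i = 10^(NF_i/10), G_i = 10^(G_i,dB/10)
  Stage 1: F_1 = 10^(2.75/10) = 1.884, G_1 = 10^(−2.75/10) = 0.5309
  Stage 2: F_2 = 10^(1.29/10) = 1.346, G_2 = 10^(−1.29/10) = 0.7430
  Stage 3: F_3 = 10^(5.79/10) = 3.793, G_3 = 10^(−4.22/10) = 0.3784
  Stage 4: F_4 = 10^(5.07/10) = 3.214, G_4 = 10^(17.8/10) = 60.26
Friis cascade:
  F = 1.884 + (1.346 − 1)/0.5309 + (3.793 − 1)/0.3945 + (3.214 − 1)/0.1493 = 24.45
NF = 10 log₁₀(24.45) = 13.88 dB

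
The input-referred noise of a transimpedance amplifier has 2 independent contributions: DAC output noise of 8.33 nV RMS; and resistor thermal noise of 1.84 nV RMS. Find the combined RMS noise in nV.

Uncorrelated sources add in power (mean-square): V_tot = √(ΣV_i²)
V_tot = √[(8.33×10⁻⁹)² + (1.84×10⁻⁹)²] = 8.53×10⁻⁹ V = 8.53 nV

8.53 nV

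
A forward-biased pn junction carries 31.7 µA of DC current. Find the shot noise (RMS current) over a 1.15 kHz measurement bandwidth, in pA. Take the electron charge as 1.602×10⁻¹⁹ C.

I_n = √(2qI·B)
2qI·B = 2 × 1.602×10⁻¹⁹ × 3.17×10⁻⁵ × 1.15×10³ = 1.17×10⁻²⁰ A²
I_n = √(1.17×10⁻²⁰) = 1.08×10⁻¹⁰ A = 108 pA

108 pA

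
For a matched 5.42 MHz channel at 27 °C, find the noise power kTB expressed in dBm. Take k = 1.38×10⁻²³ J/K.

−106.5 dBm

T = 27 °C + 273.15 = 300.15 K
P_n = kTB = 1.38×10⁻²³ × 300.15 × 5.42×10⁶ = 2.25×10⁻¹⁴ W
In dBm: 10 log₁₀(2.25×10⁻¹⁴ / 10⁻³) = −106.5 dBm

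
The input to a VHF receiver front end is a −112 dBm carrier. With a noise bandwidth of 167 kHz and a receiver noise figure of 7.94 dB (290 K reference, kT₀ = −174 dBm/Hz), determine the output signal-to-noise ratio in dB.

Noise floor: N = −174 + 10 log₁₀(B) + NF
10 log₁₀(1.67×10⁵) = 52.23 dB
N = −174 + 52.23 + 7.94 = −113.83 dBm
SNR = P_sig − N = −112 − (−113.83) = 1.83 dB → 1.8 dB

1.8 dB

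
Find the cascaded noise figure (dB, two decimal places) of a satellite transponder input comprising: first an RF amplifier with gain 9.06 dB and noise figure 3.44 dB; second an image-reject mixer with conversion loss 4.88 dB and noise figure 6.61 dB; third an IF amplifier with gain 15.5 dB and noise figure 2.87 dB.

Convert to linear (a loss of L dB is a gain of −L dB): F_i = 10^(NF_i/10), G_i = 10^(G_i,dB/10)
  Stage 1: F_1 = 10^(3.44/10) = 2.208, G_1 = 10^(9.06/10) = 8.054
  Stage 2: F_2 = 10^(6.61/10) = 4.581, G_2 = 10^(−4.88/10) = 0.3251
  Stage 3: F_3 = 10^(2.87/10) = 1.936, G_3 = 10^(15.5/10) = 35.48
Friis cascade:
  F = 2.208 + (4.581 − 1)/8.054 + (1.936 − 1)/2.618 = 3.010
NF = 10 log₁₀(3.010) = 4.79 dB

4.79 dB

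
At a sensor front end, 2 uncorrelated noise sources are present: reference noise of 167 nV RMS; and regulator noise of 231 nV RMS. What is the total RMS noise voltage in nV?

285 nV

Uncorrelated sources add in power (mean-square): V_tot = √(ΣV_i²)
V_tot = √[(1.67×10⁻⁷)² + (2.31×10⁻⁷)²] = 2.85×10⁻⁷ V = 285 nV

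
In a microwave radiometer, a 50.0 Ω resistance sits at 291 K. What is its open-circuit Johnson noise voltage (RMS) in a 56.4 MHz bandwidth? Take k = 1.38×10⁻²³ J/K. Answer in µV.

6.73 µV

V_n = √(4kTRB)
4kTRB = 4 × 1.38×10⁻²³ × 291 × 5.00×10¹ × 5.64×10⁷ = 4.53×10⁻¹¹ V²
V_n = √(4.53×10⁻¹¹) = 6.73×10⁻⁶ V = 6.73 µV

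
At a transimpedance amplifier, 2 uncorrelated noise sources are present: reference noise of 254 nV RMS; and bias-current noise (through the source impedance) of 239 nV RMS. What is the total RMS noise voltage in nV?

349 nV

Uncorrelated sources add in power (mean-square): V_tot = √(ΣV_i²)
V_tot = √[(2.54×10⁻⁷)² + (2.39×10⁻⁷)²] = 3.49×10⁻⁷ V = 349 nV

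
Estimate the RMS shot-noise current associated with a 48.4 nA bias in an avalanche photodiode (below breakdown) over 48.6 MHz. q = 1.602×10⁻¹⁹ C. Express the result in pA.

868 pA

I_n = √(2qI·B)
2qI·B = 2 × 1.602×10⁻¹⁹ × 4.84×10⁻⁸ × 4.86×10⁷ = 7.54×10⁻¹⁹ A²
I_n = √(7.54×10⁻¹⁹) = 8.68×10⁻¹⁰ A = 868 pA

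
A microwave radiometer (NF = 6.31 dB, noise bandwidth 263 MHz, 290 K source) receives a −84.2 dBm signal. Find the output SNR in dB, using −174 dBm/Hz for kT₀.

Noise floor: N = −174 + 10 log₁₀(B) + NF
10 log₁₀(2.63×10⁸) = 84.2 dB
N = −174 + 84.2 + 6.31 = −83.49 dBm
SNR = P_sig − N = −84.2 − (−83.49) = −0.71 dB → −0.7 dB

−0.7 dB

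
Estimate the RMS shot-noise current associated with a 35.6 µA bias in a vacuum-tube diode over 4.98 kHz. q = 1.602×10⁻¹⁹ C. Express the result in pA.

238 pA

I_n = √(2qI·B)
2qI·B = 2 × 1.602×10⁻¹⁹ × 3.56×10⁻⁵ × 4.98×10³ = 5.68×10⁻²⁰ A²
I_n = √(5.68×10⁻²⁰) = 2.38×10⁻¹⁰ A = 238 pA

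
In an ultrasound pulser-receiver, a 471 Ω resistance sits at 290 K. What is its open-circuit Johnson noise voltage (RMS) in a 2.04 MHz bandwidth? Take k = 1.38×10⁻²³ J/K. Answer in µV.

V_n = √(4kTRB)
4kTRB = 4 × 1.38×10⁻²³ × 290 × 4.71×10² × 2.04×10⁶ = 1.54×10⁻¹¹ V²
V_n = √(1.54×10⁻¹¹) = 3.92×10⁻⁶ V = 3.92 µV

3.92 µV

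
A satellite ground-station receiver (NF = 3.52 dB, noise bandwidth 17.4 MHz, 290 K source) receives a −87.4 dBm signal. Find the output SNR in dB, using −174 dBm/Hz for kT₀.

10.7 dB

Noise floor: N = −174 + 10 log₁₀(B) + NF
10 log₁₀(1.74×10⁷) = 72.41 dB
N = −174 + 72.41 + 3.52 = −98.07 dBm
SNR = P_sig − N = −87.4 − (−98.07) = 10.67 dB → 10.7 dB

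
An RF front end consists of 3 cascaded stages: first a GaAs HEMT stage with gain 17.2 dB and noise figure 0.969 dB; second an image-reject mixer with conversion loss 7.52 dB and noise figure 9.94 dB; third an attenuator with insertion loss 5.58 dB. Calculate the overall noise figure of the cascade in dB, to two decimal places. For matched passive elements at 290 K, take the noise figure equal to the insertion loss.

Convert to linear (a loss of L dB is a gain of −L dB): F_i = 10^(NF_i/10), G_i = 10^(G_i,dB/10)
  Stage 1: F_1 = 10^(0.969/10) = 1.250, G_1 = 10^(17.2/10) = 52.48
  Stage 2: F_2 = 10^(9.94/10) = 9.863, G_2 = 10^(−7.52/10) = 0.1770
  Stage 3: F_3 = 10^(5.58/10) = 3.614, G_3 = 10^(−5.58/10) = 0.2767
Friis cascade:
  F = 1.250 + (9.863 − 1)/52.48 + (3.614 − 1)/9.290 = 1.700
NF = 10 log₁₀(1.700) = 2.31 dB

2.31 dB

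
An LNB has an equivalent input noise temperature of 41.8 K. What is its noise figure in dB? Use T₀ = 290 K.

0.585 dB

F = 1 + T_e/T₀ = 1 + 41.8/290 = 1.14414
NF = 10 log₁₀(1.14414) = 0.585 dB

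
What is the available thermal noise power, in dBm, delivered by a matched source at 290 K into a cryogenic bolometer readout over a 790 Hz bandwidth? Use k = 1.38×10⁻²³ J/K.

P_n = kTB = 1.38×10⁻²³ × 290 × 7.90×10² = 3.16×10⁻¹⁸ W
In dBm: 10 log₁₀(3.16×10⁻¹⁸ / 10⁻³) = −145.0 dBm

−145.0 dBm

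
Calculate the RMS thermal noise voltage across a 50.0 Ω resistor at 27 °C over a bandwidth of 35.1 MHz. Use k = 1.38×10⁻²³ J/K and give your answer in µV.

5.39 µV

T = 27 °C + 273.15 = 300.15 K
V_n = √(4kTRB)
4kTRB = 4 × 1.38×10⁻²³ × 300.15 × 5.00×10¹ × 3.51×10⁷ = 2.91×10⁻¹¹ V²
V_n = √(2.91×10⁻¹¹) = 5.39×10⁻⁶ V = 5.39 µV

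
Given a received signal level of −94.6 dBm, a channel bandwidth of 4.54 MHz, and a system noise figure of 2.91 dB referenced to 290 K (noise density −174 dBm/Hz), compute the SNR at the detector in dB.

Noise floor: N = −174 + 10 log₁₀(B) + NF
10 log₁₀(4.54×10⁶) = 66.57 dB
N = −174 + 66.57 + 2.91 = −104.52 dBm
SNR = P_sig − N = −94.6 − (−104.52) = 9.92 dB → 9.9 dB

9.9 dB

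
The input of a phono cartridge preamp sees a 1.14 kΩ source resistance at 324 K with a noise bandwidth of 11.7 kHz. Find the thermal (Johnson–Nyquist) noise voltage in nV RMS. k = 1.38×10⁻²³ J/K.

488 nV

V_n = √(4kTRB)
4kTRB = 4 × 1.38×10⁻²³ × 324 × 1.14×10³ × 1.17×10⁴ = 2.39×10⁻¹³ V²
V_n = √(2.39×10⁻¹³) = 4.88×10⁻⁷ V = 488 nV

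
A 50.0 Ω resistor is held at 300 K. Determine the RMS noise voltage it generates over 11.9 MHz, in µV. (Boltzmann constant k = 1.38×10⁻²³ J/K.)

3.14 µV

V_n = √(4kTRB)
4kTRB = 4 × 1.38×10⁻²³ × 300 × 5.00×10¹ × 1.19×10⁷ = 9.85×10⁻¹² V²
V_n = √(9.85×10⁻¹²) = 3.14×10⁻⁶ V = 3.14 µV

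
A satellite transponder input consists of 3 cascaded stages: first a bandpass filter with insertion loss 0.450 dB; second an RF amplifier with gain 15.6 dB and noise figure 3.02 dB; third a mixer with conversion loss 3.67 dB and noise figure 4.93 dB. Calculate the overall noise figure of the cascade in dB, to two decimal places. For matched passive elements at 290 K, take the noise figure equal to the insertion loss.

Convert to linear (a loss of L dB is a gain of −L dB): F_i = 10^(NF_i/10), G_i = 10^(G_i,dB/10)
  Stage 1: F_1 = 10^(0.450/10) = 1.109, G_1 = 10^(−0.450/10) = 0.9016
  Stage 2: F_2 = 10^(3.02/10) = 2.004, G_2 = 10^(15.6/10) = 36.31
  Stage 3: F_3 = 10^(4.93/10) = 3.112, G_3 = 10^(−3.67/10) = 0.4295
Friis cascade:
  F = 1.109 + (2.004 − 1)/0.9016 + (3.112 − 1)/32.73 = 2.288
NF = 10 log₁₀(2.288) = 3.59 dB

3.59 dB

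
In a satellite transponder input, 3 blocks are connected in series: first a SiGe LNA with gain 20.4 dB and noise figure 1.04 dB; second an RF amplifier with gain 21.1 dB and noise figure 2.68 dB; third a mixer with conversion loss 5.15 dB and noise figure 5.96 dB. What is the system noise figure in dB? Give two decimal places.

Convert to linear (a loss of L dB is a gain of −L dB): F_i = 10^(NF_i/10), G_i = 10^(G_i,dB/10)
  Stage 1: F_1 = 10^(1.04/10) = 1.271, G_1 = 10^(20.4/10) = 109.6
  Stage 2: F_2 = 10^(2.68/10) = 1.854, G_2 = 10^(21.1/10) = 128.8
  Stage 3: F_3 = 10^(5.96/10) = 3.945, G_3 = 10^(−5.15/10) = 0.3055
Friis cascade:
  F = 1.271 + (1.854 − 1)/109.6 + (3.945 − 1)/1.413×10⁴ = 1.279
NF = 10 log₁₀(1.279) = 1.07 dB

1.07 dB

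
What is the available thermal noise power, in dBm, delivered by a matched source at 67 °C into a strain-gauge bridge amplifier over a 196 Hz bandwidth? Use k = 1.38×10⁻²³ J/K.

T = 67 °C + 273.15 = 340.15 K
P_n = kTB = 1.38×10⁻²³ × 340.15 × 1.96×10² = 9.20×10⁻¹⁹ W
In dBm: 10 log₁₀(9.20×10⁻¹⁹ / 10⁻³) = −150.4 dBm

−150.4 dBm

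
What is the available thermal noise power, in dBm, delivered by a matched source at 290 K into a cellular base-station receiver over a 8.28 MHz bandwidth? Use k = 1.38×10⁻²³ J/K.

−104.8 dBm

P_n = kTB = 1.38×10⁻²³ × 290 × 8.28×10⁶ = 3.31×10⁻¹⁴ W
In dBm: 10 log₁₀(3.31×10⁻¹⁴ / 10⁻³) = −104.8 dBm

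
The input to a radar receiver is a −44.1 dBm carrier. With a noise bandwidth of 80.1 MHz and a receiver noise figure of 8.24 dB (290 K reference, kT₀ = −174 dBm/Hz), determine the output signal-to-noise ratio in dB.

42.6 dB

Noise floor: N = −174 + 10 log₁₀(B) + NF
10 log₁₀(8.01×10⁷) = 79.04 dB
N = −174 + 79.04 + 8.24 = −86.72 dBm
SNR = P_sig − N = −44.1 − (−86.72) = 42.62 dB → 42.6 dB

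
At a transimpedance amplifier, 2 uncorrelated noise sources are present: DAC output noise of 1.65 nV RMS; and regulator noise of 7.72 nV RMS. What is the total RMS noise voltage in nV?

7.89 nV

Uncorrelated sources add in power (mean-square): V_tot = √(ΣV_i²)
V_tot = √[(1.65×10⁻⁹)² + (7.72×10⁻⁹)²] = 7.89×10⁻⁹ V = 7.89 nV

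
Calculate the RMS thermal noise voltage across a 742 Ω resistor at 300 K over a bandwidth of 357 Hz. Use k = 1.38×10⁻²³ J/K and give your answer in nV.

V_n = √(4kTRB)
4kTRB = 4 × 1.38×10⁻²³ × 300 × 7.42×10² × 3.57×10² = 4.39×10⁻¹⁵ V²
V_n = √(4.39×10⁻¹⁵) = 6.62×10⁻⁸ V = 66.2 nV

66.2 nV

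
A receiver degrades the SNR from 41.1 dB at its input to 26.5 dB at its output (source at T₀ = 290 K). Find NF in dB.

14.6 dB

NF (dB) = SNR_in(dB) − SNR_out(dB) when the source is at T₀
NF = 41.1 − 26.5 = 14.6 dB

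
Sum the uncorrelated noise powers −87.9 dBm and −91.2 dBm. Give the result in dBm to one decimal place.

−86.2 dBm

Convert to linear, add, convert back:
P₁ = 1.62×10⁻¹² W, P₂ = 7.59×10⁻¹³ W
P_tot = 2.38×10⁻¹² W → 10 log₁₀(P_tot / 10⁻³) = −86.2 dBm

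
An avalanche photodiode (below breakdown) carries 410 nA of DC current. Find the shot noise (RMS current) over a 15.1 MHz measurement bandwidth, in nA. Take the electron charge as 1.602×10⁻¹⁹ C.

1.41 nA

I_n = √(2qI·B)
2qI·B = 2 × 1.602×10⁻¹⁹ × 4.10×10⁻⁷ × 1.51×10⁷ = 1.98×10⁻¹⁸ A²
I_n = √(1.98×10⁻¹⁸) = 1.41×10⁻⁹ A = 1.41 nA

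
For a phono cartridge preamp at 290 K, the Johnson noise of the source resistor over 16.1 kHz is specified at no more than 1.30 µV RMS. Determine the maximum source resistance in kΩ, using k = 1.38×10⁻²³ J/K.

Johnson–Nyquist: V_n = √(4kTRB) ⇒ R = V_n² / (4kTB)
4kTB = 4 × 1.38×10⁻²³ × 290 × 1.61×10⁴ = 2.58×10⁻¹⁶
R = (1.30×10⁻⁶)² / 2.58×10⁻¹⁶ = 6.56×10³ Ω = 6.56 kΩ

6.56 kΩ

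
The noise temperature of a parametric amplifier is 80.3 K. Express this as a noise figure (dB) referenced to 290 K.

F = 1 + T_e/T₀ = 1 + 80.3/290 = 1.2769
NF = 10 log₁₀(1.2769) = 1.06 dB

1.06 dB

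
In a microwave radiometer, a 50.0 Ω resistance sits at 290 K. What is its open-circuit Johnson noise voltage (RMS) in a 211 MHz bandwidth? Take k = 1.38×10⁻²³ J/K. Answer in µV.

13.0 µV

V_n = √(4kTRB)
4kTRB = 4 × 1.38×10⁻²³ × 290 × 5.00×10¹ × 2.11×10⁸ = 1.69×10⁻¹⁰ V²
V_n = √(1.69×10⁻¹⁰) = 1.30×10⁻⁵ V = 13.0 µV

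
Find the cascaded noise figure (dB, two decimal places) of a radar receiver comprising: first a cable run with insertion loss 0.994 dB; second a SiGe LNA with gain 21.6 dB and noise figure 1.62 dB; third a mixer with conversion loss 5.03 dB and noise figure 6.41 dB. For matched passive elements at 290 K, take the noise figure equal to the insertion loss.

2.68 dB

Convert to linear (a loss of L dB is a gain of −L dB): F_i = 10^(NF_i/10), G_i = 10^(G_i,dB/10)
  Stage 1: F_1 = 10^(0.994/10) = 1.257, G_1 = 10^(−0.994/10) = 0.7954
  Stage 2: F_2 = 10^(1.62/10) = 1.452, G_2 = 10^(21.6/10) = 144.5
  Stage 3: F_3 = 10^(6.41/10) = 4.375, G_3 = 10^(−5.03/10) = 0.3141
Friis cascade:
  F = 1.257 + (1.452 − 1)/0.7954 + (4.375 − 1)/115.0 = 1.855
NF = 10 log₁₀(1.855) = 2.68 dB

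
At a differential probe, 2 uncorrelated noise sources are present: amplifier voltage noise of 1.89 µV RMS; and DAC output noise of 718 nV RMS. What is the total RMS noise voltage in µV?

Uncorrelated sources add in power (mean-square): V_tot = √(ΣV_i²)
V_tot = √[(1.89×10⁻⁶)² + (7.18×10⁻⁷)²] = 2.02×10⁻⁶ V = 2.02 µV

2.02 µV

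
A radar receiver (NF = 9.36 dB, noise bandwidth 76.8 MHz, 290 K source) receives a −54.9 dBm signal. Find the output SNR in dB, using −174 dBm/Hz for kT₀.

30.9 dB

Noise floor: N = −174 + 10 log₁₀(B) + NF
10 log₁₀(7.68×10⁷) = 78.85 dB
N = −174 + 78.85 + 9.36 = −85.79 dBm
SNR = P_sig − N = −54.9 − (−85.79) = 30.89 dB → 30.9 dB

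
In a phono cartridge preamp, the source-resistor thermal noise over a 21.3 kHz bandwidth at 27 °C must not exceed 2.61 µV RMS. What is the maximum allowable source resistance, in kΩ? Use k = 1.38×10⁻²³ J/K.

T = 27 °C + 273.15 = 300.15 K
Johnson–Nyquist: V_n = √(4kTRB) ⇒ R = V_n² / (4kTB)
4kTB = 4 × 1.38×10⁻²³ × 300.15 × 2.13×10⁴ = 3.53×10⁻¹⁶
R = (2.61×10⁻⁶)² / 3.53×10⁻¹⁶ = 1.93×10⁴ Ω = 19.3 kΩ

19.3 kΩ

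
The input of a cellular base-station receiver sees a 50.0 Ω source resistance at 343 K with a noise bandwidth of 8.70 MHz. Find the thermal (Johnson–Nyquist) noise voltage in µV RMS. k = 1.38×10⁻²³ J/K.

2.87 µV

V_n = √(4kTRB)
4kTRB = 4 × 1.38×10⁻²³ × 343 × 5.00×10¹ × 8.70×10⁶ = 8.24×10⁻¹² V²
V_n = √(8.24×10⁻¹²) = 2.87×10⁻⁶ V = 2.87 µV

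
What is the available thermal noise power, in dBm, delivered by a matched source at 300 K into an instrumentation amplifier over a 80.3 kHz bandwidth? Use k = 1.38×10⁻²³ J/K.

−124.8 dBm

P_n = kTB = 1.38×10⁻²³ × 300 × 8.03×10⁴ = 3.32×10⁻¹⁶ W
In dBm: 10 log₁₀(3.32×10⁻¹⁶ / 10⁻³) = −124.8 dBm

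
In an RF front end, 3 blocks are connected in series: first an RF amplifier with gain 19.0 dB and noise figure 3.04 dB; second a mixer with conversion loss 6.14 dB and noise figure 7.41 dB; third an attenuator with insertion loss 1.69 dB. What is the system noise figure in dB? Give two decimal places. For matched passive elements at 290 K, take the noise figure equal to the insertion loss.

Convert to linear (a loss of L dB is a gain of −L dB): F_i = 10^(NF_i/10), G_i = 10^(G_i,dB/10)
  Stage 1: F_1 = 10^(3.04/10) = 2.014, G_1 = 10^(19.0/10) = 79.43
  Stage 2: F_2 = 10^(7.41/10) = 5.508, G_2 = 10^(−6.14/10) = 0.2432
  Stage 3: F_3 = 10^(1.69/10) = 1.476, G_3 = 10^(−1.69/10) = 0.6776
Friis cascade:
  F = 2.014 + (5.508 − 1)/79.43 + (1.476 − 1)/19.32 = 2.095
NF = 10 log₁₀(2.095) = 3.21 dB

3.21 dB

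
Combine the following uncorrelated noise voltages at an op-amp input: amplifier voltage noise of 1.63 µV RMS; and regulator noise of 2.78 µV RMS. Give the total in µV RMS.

Uncorrelated sources add in power (mean-square): V_tot = √(ΣV_i²)
V_tot = √[(1.63×10⁻⁶)² + (2.78×10⁻⁶)²] = 3.22×10⁻⁶ V = 3.22 µV

3.22 µV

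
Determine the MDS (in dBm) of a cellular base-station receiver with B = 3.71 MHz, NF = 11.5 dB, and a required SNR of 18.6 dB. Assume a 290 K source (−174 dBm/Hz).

−78.2 dBm

Sensitivity = −174 + 10 log₁₀(B) + NF + SNR_min
= −174 + 65.69 + 11.5 + 18.6
= −78.21 dBm → −78.2 dBm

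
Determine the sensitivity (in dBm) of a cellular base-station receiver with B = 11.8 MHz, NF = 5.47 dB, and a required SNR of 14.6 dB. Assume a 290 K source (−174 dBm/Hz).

−83.2 dBm

Sensitivity = −174 + 10 log₁₀(B) + NF + SNR_min
= −174 + 70.72 + 5.47 + 14.6
= −83.21 dBm → −83.2 dBm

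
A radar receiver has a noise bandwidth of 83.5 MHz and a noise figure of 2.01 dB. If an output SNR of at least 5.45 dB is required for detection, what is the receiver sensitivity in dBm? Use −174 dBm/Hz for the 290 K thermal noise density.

−87.3 dBm

Sensitivity = −174 + 10 log₁₀(B) + NF + SNR_min
= −174 + 79.22 + 2.01 + 5.45
= −87.32 dBm → −87.3 dBm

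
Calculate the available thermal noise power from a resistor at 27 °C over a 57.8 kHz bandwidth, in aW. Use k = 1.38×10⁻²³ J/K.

T = 27 °C + 273.15 = 300.15 K
P_n = kTB = 1.38×10⁻²³ × 300.15 × 5.78×10⁴ = 2.39×10⁻¹⁶ W = 239 aW

239 aW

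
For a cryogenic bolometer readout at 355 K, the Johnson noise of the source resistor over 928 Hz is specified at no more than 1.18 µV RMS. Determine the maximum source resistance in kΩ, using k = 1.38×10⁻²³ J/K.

76.6 kΩ

Johnson–Nyquist: V_n = √(4kTRB) ⇒ R = V_n² / (4kTB)
4kTB = 4 × 1.38×10⁻²³ × 355 × 9.28×10² = 1.82×10⁻¹⁷
R = (1.18×10⁻⁶)² / 1.82×10⁻¹⁷ = 7.66×10⁴ Ω = 76.6 kΩ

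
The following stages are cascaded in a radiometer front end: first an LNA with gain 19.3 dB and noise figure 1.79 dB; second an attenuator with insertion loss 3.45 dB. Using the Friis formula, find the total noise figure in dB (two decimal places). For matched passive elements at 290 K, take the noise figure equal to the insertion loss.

1.83 dB

Convert to linear (a loss of L dB is a gain of −L dB): F_i = 10^(NF_i/10), G_i = 10^(G_i,dB/10)
  Stage 1: F_1 = 10^(1.79/10) = 1.510, G_1 = 10^(19.3/10) = 85.11
  Stage 2: F_2 = 10^(3.45/10) = 2.213, G_2 = 10^(−3.45/10) = 0.4519
Friis cascade:
  F = 1.510 + (2.213 − 1)/85.11 = 1.524
NF = 10 log₁₀(1.524) = 1.83 dB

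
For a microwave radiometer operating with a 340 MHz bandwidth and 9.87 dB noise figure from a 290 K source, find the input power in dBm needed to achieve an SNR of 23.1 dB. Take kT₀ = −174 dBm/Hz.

Sensitivity = −174 + 10 log₁₀(B) + NF + SNR_min
= −174 + 85.31 + 9.87 + 23.1
= −55.72 dBm → −55.7 dBm

−55.7 dBm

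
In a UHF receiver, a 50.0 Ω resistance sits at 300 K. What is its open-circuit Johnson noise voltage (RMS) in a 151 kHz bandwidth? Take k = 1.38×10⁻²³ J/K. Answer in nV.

V_n = √(4kTRB)
4kTRB = 4 × 1.38×10⁻²³ × 300 × 5.00×10¹ × 1.51×10⁵ = 1.25×10⁻¹³ V²
V_n = √(1.25×10⁻¹³) = 3.54×10⁻⁷ V = 354 nV

354 nV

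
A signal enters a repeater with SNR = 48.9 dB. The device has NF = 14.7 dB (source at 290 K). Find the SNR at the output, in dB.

34.2 dB

By definition F = SNR_in/SNR_out, so in dB: SNR_out = SNR_in − NF
SNR_out = 48.9 − 14.7 = 34.2 dB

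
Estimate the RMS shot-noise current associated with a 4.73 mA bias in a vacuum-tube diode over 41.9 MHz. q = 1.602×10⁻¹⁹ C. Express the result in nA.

I_n = √(2qI·B)
2qI·B = 2 × 1.602×10⁻¹⁹ × 4.73×10⁻³ × 4.19×10⁷ = 6.35×10⁻¹⁴ A²
I_n = √(6.35×10⁻¹⁴) = 2.52×10⁻⁷ A = 252 nA

252 nA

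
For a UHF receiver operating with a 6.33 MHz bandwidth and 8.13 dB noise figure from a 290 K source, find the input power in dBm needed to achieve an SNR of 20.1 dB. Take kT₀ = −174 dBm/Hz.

−77.8 dBm

Sensitivity = −174 + 10 log₁₀(B) + NF + SNR_min
= −174 + 68.01 + 8.13 + 20.1
= −77.76 dBm → −77.8 dBm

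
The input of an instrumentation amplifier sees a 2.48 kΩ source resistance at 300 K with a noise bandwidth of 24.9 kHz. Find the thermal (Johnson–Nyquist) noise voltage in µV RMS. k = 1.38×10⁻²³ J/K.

1.01 µV

V_n = √(4kTRB)
4kTRB = 4 × 1.38×10⁻²³ × 300 × 2.48×10³ × 2.49×10⁴ = 1.02×10⁻¹² V²
V_n = √(1.02×10⁻¹²) = 1.01×10⁻⁶ V = 1.01 µV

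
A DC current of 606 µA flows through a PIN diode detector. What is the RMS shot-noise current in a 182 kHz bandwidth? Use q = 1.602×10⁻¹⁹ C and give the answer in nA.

5.94 nA

I_n = √(2qI·B)
2qI·B = 2 × 1.602×10⁻¹⁹ × 6.06×10⁻⁴ × 1.82×10⁵ = 3.53×10⁻¹⁷ A²
I_n = √(3.53×10⁻¹⁷) = 5.94×10⁻⁹ A = 5.94 nA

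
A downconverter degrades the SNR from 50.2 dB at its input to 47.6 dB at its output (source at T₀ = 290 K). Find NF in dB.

NF (dB) = SNR_in(dB) − SNR_out(dB) when the source is at T₀
NF = 50.2 − 47.6 = 2.6 dB

2.6 dB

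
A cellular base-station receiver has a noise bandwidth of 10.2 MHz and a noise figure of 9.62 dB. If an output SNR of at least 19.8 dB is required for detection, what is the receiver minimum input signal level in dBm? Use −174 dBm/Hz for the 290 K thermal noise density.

−74.5 dBm

Sensitivity = −174 + 10 log₁₀(B) + NF + SNR_min
= −174 + 70.09 + 9.62 + 19.8
= −74.49 dBm → −74.5 dBm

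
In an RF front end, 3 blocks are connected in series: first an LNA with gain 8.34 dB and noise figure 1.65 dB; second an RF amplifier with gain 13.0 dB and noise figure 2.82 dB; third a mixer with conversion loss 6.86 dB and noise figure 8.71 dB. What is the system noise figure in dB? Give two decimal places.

Convert to linear (a loss of L dB is a gain of −L dB): F_i = 10^(NF_i/10), G_i = 10^(G_i,dB/10)
  Stage 1: F_1 = 10^(1.65/10) = 1.462, G_1 = 10^(8.34/10) = 6.823
  Stage 2: F_2 = 10^(2.82/10) = 1.914, G_2 = 10^(13.0/10) = 19.95
  Stage 3: F_3 = 10^(8.71/10) = 7.430, G_3 = 10^(−6.86/10) = 0.2061
Friis cascade:
  F = 1.462 + (1.914 − 1)/6.823 + (7.430 − 1)/136.1 = 1.643
NF = 10 log₁₀(1.643) = 2.16 dB

2.16 dB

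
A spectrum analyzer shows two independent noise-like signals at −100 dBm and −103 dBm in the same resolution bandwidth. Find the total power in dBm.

Convert to linear, add, convert back:
P₁ = 1.00×10⁻¹³ W, P₂ = 5.01×10⁻¹⁴ W
P_tot = 1.50×10⁻¹³ W → 10 log₁₀(P_tot / 10⁻³) = −98.2 dBm

−98.2 dBm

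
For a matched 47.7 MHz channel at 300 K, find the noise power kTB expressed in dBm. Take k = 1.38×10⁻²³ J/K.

−97.0 dBm

P_n = kTB = 1.38×10⁻²³ × 300 × 4.77×10⁷ = 1.97×10⁻¹³ W
In dBm: 10 log₁₀(1.97×10⁻¹³ / 10⁻³) = −97.0 dBm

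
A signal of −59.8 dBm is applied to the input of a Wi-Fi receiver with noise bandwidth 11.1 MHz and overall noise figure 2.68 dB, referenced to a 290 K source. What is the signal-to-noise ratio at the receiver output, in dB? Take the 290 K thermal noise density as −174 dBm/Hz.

Noise floor: N = −174 + 10 log₁₀(B) + NF
10 log₁₀(1.11×10⁷) = 70.45 dB
N = −174 + 70.45 + 2.68 = −100.87 dBm
SNR = P_sig − N = −59.8 − (−100.87) = 41.07 dB → 41.1 dB

41.1 dB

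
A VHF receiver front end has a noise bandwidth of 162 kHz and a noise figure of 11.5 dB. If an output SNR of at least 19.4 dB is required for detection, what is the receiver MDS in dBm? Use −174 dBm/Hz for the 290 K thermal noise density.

Sensitivity = −174 + 10 log₁₀(B) + NF + SNR_min
= −174 + 52.1 + 11.5 + 19.4
= −91.0 dBm → −91.0 dBm

−91.0 dBm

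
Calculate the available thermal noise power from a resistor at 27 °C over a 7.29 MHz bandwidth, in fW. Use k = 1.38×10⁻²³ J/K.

T = 27 °C + 273.15 = 300.15 K
P_n = kTB = 1.38×10⁻²³ × 300.15 × 7.29×10⁶ = 3.02×10⁻¹⁴ W = 30.2 fW

30.2 fW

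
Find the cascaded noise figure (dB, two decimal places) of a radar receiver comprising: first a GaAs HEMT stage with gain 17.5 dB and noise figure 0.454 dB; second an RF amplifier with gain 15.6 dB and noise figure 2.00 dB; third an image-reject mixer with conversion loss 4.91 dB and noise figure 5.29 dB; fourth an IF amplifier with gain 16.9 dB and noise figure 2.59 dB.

Convert to linear (a loss of L dB is a gain of −L dB): F_i = 10^(NF_i/10), G_i = 10^(G_i,dB/10)
  Stage 1: F_1 = 10^(0.454/10) = 1.110, G_1 = 10^(17.5/10) = 56.23
  Stage 2: F_2 = 10^(2.00/10) = 1.585, G_2 = 10^(15.6/10) = 36.31
  Stage 3: F_3 = 10^(5.29/10) = 3.381, G_3 = 10^(−4.91/10) = 0.3228
  Stage 4: F_4 = 10^(2.59/10) = 1.816, G_4 = 10^(16.9/10) = 48.98
Friis cascade:
  F = 1.110 + (1.585 − 1)/56.23 + (3.381 − 1)/2042 + (1.816 − 1)/659.2 = 1.123
NF = 10 log₁₀(1.123) = 0.50 dB

0.50 dB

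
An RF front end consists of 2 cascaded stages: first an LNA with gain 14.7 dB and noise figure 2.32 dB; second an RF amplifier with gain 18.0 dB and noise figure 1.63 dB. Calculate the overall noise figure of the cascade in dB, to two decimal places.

2.36 dB

Convert to linear (a loss of L dB is a gain of −L dB): F_i = 10^(NF_i/10), G_i = 10^(G_i,dB/10)
  Stage 1: F_1 = 10^(2.32/10) = 1.706, G_1 = 10^(14.7/10) = 29.51
  Stage 2: F_2 = 10^(1.63/10) = 1.455, G_2 = 10^(18.0/10) = 63.10
Friis cascade:
  F = 1.706 + (1.455 − 1)/29.51 = 1.722
NF = 10 log₁₀(1.722) = 2.36 dB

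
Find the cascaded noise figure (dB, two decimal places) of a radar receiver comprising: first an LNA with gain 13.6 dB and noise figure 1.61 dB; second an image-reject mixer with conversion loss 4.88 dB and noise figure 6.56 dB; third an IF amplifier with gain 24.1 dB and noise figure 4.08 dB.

2.58 dB

Convert to linear (a loss of L dB is a gain of −L dB): F_i = 10^(NF_i/10), G_i = 10^(G_i,dB/10)
  Stage 1: F_1 = 10^(1.61/10) = 1.449, G_1 = 10^(13.6/10) = 22.91
  Stage 2: F_2 = 10^(6.56/10) = 4.529, G_2 = 10^(−4.88/10) = 0.3251
  Stage 3: F_3 = 10^(4.08/10) = 2.559, G_3 = 10^(24.1/10) = 257.0
Friis cascade:
  F = 1.449 + (4.529 − 1)/22.91 + (2.559 − 1)/7.447 = 1.812
NF = 10 log₁₀(1.812) = 2.58 dB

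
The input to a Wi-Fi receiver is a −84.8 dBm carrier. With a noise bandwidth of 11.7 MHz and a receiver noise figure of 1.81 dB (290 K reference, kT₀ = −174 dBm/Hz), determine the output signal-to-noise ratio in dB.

16.7 dB

Noise floor: N = −174 + 10 log₁₀(B) + NF
10 log₁₀(1.17×10⁷) = 70.68 dB
N = −174 + 70.68 + 1.81 = −101.51 dBm
SNR = P_sig − N = −84.8 − (−101.51) = 16.71 dB → 16.7 dB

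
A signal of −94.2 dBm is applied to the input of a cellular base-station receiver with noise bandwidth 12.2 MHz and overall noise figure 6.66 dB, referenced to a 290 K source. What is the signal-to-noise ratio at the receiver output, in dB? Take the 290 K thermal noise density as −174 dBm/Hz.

Noise floor: N = −174 + 10 log₁₀(B) + NF
10 log₁₀(1.22×10⁷) = 70.86 dB
N = −174 + 70.86 + 6.66 = −96.48 dBm
SNR = P_sig − N = −94.2 − (−96.48) = 2.28 dB → 2.3 dB

2.3 dB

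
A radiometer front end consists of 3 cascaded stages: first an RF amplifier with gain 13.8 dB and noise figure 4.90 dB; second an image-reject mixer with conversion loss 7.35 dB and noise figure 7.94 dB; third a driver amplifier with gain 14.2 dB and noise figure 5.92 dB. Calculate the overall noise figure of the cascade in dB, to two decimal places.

5.98 dB

Convert to linear (a loss of L dB is a gain of −L dB): F_i = 10^(NF_i/10), G_i = 10^(G_i,dB/10)
  Stage 1: F_1 = 10^(4.90/10) = 3.090, G_1 = 10^(13.8/10) = 23.99
  Stage 2: F_2 = 10^(7.94/10) = 6.223, G_2 = 10^(−7.35/10) = 0.1841
  Stage 3: F_3 = 10^(5.92/10) = 3.908, G_3 = 10^(14.2/10) = 26.30
Friis cascade:
  F = 3.090 + (6.223 − 1)/23.99 + (3.908 − 1)/4.416 = 3.967
NF = 10 log₁₀(3.967) = 5.98 dB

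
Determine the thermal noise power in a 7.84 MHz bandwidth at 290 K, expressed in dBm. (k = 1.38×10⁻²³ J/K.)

−105.0 dBm

P_n = kTB = 1.38×10⁻²³ × 290 × 7.84×10⁶ = 3.14×10⁻¹⁴ W
In dBm: 10 log₁₀(3.14×10⁻¹⁴ / 10⁻³) = −105.0 dBm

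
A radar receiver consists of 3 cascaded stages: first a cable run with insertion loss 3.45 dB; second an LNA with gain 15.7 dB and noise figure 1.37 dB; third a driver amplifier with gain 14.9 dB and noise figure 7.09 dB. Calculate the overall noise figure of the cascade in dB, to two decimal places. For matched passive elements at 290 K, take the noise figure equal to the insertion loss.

5.16 dB

Convert to linear (a loss of L dB is a gain of −L dB): F_i = 10^(NF_i/10), G_i = 10^(G_i,dB/10)
  Stage 1: F_1 = 10^(3.45/10) = 2.213, G_1 = 10^(−3.45/10) = 0.4519
  Stage 2: F_2 = 10^(1.37/10) = 1.371, G_2 = 10^(15.7/10) = 37.15
  Stage 3: F_3 = 10^(7.09/10) = 5.117, G_3 = 10^(14.9/10) = 30.90
Friis cascade:
  F = 2.213 + (1.371 − 1)/0.4519 + (5.117 − 1)/16.79 = 3.279
NF = 10 log₁₀(3.279) = 5.16 dB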